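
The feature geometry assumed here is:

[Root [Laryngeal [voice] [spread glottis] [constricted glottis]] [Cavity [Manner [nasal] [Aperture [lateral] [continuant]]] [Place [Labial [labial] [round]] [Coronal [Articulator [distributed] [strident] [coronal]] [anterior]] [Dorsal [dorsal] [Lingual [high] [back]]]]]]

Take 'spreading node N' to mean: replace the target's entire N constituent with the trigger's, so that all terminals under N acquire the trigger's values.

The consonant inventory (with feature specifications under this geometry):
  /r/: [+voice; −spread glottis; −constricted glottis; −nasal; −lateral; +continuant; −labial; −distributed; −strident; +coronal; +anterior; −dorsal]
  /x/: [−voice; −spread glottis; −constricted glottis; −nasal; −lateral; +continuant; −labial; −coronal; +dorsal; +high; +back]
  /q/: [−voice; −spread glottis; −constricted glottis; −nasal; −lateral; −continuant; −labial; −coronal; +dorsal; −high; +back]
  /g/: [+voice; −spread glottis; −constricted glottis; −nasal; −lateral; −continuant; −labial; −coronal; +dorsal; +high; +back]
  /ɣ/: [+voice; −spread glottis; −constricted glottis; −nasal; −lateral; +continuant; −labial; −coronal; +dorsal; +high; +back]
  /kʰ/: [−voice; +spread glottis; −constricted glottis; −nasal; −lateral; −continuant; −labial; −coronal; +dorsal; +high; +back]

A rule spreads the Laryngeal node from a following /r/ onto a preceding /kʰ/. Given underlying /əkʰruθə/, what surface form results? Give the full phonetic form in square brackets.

[əgruθə]

Terminals under Laryngeal in this geometry: [voice], [spread glottis], [constricted glottis].
Spreading Laryngeal from /r/ onto /kʰ/ replaces those values with /r/'s: [+voice], [−spread glottis], [−constricted glottis]. Features outside Laryngeal ([nasal], [lateral], [continuant], …) stay as in /kʰ/.
This feature bundle is that of [g], so /əkʰruθə/ surfaces as [əgruθə].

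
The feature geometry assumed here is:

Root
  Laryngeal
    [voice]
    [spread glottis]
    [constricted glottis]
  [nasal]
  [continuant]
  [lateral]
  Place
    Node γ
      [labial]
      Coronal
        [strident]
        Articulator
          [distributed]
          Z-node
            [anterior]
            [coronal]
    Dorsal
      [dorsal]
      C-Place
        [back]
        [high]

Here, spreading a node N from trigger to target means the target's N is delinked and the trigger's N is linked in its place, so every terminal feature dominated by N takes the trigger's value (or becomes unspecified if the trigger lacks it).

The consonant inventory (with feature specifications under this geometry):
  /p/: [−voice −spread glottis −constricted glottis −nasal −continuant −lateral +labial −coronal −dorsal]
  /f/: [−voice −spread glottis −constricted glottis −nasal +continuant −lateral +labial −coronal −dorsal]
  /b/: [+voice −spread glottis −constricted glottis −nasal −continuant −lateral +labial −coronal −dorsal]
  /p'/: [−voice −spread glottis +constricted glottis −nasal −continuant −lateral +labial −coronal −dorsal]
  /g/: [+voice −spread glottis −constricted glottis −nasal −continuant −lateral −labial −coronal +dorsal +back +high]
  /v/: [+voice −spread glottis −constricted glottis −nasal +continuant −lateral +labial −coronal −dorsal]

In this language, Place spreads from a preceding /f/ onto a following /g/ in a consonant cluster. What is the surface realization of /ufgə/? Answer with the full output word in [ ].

[ufbə]

The Place node dominates the terminals [labial], [strident], [distributed], [anterior], [coronal], [dorsal], [back], [high].
Spreading Place from /f/ onto /g/ replaces those values with /f/'s: [+labial], [−coronal], [−dorsal]. Features outside Place ([voice], [spread glottis], [constricted glottis], …) stay as in /g/.
Among the inventory, only /b/ has exactly this specification, giving the surface form [ufbə].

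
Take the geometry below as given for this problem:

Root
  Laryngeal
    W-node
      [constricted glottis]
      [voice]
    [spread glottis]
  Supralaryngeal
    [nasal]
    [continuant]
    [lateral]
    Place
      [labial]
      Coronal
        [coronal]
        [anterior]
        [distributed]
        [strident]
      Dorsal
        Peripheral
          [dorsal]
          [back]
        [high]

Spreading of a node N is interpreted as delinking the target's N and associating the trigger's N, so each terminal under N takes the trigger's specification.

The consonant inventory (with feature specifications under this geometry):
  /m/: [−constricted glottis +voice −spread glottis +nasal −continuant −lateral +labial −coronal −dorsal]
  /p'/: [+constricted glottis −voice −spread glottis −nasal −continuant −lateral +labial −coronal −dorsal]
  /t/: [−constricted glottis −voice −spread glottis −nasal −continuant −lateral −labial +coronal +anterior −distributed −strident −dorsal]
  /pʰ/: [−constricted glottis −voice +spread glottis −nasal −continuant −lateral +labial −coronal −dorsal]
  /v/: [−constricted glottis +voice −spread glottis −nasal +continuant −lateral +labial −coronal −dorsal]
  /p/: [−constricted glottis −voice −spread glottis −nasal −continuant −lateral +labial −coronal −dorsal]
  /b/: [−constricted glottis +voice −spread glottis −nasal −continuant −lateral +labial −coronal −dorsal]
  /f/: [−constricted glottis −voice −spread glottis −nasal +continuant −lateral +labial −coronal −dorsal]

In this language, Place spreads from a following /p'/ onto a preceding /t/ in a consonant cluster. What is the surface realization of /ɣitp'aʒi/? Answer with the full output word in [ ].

Terminals under Place in this geometry: [labial], [coronal], [anterior], [distributed], [strident], [dorsal], [back], [high].
After delinking /t/'s Place and linking /p'/'s, the affected terminals become [+labial], [−coronal], [−dorsal]; [constricted glottis], [voice], [spread glottis], … (outside Place) are retained from /t/.
The resulting bundle matches /p/ in the inventory; substituting it for /t/ gives [ɣipp'aʒi].

[ɣipp'aʒi]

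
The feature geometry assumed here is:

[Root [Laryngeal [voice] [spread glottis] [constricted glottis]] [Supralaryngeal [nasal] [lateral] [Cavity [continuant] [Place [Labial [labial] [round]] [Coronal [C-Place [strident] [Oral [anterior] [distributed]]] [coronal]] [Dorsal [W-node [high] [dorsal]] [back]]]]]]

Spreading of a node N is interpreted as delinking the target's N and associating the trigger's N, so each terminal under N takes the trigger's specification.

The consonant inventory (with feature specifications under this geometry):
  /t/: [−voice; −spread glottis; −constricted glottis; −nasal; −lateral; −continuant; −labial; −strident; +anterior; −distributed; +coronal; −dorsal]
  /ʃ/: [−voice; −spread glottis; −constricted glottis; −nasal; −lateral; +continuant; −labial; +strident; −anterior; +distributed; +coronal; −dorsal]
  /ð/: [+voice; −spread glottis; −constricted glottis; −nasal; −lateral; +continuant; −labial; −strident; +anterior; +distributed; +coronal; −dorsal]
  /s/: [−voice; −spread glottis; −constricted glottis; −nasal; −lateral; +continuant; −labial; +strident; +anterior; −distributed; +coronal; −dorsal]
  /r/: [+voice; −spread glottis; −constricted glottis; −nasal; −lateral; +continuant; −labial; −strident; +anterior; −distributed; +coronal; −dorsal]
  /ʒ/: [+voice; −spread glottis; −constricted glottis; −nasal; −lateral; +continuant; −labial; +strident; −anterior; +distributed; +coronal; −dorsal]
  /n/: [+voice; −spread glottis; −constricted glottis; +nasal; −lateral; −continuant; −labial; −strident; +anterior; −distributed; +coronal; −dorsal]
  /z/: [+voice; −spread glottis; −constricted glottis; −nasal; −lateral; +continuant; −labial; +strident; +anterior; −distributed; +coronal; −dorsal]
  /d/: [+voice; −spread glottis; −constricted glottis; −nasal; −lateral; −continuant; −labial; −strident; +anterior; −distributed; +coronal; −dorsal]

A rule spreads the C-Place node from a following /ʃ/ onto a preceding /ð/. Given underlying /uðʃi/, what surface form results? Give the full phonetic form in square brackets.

Terminals under C-Place in this geometry: [strident], [anterior], [distributed].
The target acquires /ʃ/'s values for everything under C-Place — [+strident], [−anterior], [+distributed] — while keeping its own [voice], [spread glottis], [constricted glottis], ….
This feature bundle is that of [ʒ], so /uðʃi/ surfaces as [uʒʃi].

[uʒʃi]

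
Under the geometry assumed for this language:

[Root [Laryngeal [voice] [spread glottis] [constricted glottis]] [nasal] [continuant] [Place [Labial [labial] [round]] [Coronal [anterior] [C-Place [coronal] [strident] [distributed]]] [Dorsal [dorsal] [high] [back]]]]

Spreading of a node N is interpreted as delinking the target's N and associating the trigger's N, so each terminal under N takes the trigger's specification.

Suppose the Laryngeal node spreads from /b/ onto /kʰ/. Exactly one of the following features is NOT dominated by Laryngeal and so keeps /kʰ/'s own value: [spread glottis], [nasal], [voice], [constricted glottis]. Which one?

[nasal]

Laryngeal dominates exactly [voice], [spread glottis], [constricted glottis].
[spread glottis], [constricted glottis], [voice] all lie under Laryngeal, so they are overwritten when Laryngeal spreads.
But [nasal] is a dependent of Root, outside Laryngeal; it is therefore untouched by the spreading.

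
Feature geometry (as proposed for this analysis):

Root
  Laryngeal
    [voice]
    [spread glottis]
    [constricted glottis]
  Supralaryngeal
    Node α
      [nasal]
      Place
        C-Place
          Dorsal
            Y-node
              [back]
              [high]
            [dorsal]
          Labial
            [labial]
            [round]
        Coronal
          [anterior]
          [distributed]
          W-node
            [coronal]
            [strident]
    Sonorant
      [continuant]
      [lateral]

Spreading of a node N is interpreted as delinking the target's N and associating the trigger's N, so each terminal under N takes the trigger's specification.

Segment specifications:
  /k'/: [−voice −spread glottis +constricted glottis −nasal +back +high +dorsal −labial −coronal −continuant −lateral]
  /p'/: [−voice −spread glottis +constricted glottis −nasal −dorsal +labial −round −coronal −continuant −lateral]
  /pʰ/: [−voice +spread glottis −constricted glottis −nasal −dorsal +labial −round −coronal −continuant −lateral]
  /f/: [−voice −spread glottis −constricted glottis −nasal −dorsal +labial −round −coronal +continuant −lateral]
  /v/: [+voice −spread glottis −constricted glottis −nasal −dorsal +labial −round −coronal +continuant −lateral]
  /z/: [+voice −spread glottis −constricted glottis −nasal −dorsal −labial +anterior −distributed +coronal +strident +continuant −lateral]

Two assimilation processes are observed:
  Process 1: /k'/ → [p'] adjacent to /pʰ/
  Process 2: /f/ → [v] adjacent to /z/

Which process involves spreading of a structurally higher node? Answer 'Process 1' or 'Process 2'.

Process 1 alters [labial], [round], [dorsal], [high], [back]; the lowest common ancestor is C-Place (depth 4 from Root).
Process 2: the feature that changes is [voice]; the minimal node is [voice] (depth 2).
[voice] (depth 2) sits above C-Place (depth 4), making Process 2 the one with the higher spreading node.

Process 2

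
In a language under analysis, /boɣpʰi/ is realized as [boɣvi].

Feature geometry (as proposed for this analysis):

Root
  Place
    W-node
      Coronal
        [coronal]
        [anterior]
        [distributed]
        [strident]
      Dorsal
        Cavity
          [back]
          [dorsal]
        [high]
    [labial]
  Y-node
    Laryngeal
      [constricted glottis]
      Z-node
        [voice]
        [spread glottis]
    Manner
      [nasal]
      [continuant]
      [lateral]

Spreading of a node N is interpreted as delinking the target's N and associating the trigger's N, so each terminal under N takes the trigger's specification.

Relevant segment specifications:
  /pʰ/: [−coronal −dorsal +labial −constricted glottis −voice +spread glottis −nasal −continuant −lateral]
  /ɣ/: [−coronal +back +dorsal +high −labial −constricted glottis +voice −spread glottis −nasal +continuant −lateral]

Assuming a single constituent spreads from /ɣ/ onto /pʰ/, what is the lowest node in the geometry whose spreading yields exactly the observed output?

/pʰ/ and [v] differ in [voice], [spread glottis], [continuant]; every other specified feature is identical.
Tracing each changed feature up the tree, the paths first meet at Y-node; any lower node misses at least one of them.
If Y-node spreads, every terminal under it takes /ɣ/'s value, producing [v] as observed.
Since [dorsal], [labial] are preserved even though /ɣ/ disagrees there, no node above Y-node spread.

Y-node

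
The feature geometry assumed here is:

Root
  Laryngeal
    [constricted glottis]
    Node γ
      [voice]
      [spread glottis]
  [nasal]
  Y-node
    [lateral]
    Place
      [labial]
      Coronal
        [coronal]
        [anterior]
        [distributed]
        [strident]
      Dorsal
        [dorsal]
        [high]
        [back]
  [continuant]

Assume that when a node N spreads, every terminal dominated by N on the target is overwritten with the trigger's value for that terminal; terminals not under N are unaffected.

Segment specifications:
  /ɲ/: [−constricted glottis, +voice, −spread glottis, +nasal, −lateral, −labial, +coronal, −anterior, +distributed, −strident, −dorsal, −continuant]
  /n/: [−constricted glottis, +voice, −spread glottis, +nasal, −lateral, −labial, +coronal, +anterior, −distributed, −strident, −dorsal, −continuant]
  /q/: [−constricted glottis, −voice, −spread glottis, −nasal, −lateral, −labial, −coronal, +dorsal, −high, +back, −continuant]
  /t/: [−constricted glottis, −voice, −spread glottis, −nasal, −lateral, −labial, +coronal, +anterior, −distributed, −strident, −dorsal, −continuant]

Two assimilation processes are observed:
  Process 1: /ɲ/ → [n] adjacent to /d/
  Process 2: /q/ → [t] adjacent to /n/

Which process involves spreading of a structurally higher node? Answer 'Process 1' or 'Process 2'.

Process 2

In Process 1, [anterior], [distributed] change, so the minimal spreading node is Coronal at depth 3.
In Process 2, [coronal], [anterior], [distributed], [strident], [dorsal], [high], [back] change, so the minimal spreading node is Place at depth 2.
Place is closer to Root than Coronal, so Process 2 spreads the higher node.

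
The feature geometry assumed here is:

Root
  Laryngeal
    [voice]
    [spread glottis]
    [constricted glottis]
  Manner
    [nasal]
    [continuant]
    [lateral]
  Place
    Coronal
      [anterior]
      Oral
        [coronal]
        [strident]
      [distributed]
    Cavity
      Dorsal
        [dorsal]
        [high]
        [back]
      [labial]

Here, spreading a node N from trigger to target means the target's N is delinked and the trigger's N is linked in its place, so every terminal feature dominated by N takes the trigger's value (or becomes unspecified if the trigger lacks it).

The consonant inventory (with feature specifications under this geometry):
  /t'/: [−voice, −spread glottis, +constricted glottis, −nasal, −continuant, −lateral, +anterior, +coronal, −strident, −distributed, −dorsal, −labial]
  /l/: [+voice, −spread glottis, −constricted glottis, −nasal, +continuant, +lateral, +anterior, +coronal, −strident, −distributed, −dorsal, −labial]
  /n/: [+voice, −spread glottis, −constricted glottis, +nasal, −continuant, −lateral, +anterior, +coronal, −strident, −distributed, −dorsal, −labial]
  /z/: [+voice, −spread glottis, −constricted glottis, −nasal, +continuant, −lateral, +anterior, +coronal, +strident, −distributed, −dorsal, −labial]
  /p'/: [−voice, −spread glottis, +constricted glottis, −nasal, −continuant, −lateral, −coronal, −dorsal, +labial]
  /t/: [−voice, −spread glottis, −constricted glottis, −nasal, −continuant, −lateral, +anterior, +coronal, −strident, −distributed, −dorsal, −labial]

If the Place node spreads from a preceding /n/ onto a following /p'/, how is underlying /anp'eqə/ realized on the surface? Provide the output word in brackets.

The Place node dominates the terminals [anterior], [coronal], [strident], [distributed], [dorsal], [high], [back], [labial].
The target acquires /n/'s values for everything under Place — [+anterior], [+coronal], [−strident], [−distributed], [−dorsal], [−labial] — while keeping its own [voice], [spread glottis], [constricted glottis], ….
This feature bundle is that of [t'], so /anp'eqə/ surfaces as [ant'eqə].

[ant'eqə]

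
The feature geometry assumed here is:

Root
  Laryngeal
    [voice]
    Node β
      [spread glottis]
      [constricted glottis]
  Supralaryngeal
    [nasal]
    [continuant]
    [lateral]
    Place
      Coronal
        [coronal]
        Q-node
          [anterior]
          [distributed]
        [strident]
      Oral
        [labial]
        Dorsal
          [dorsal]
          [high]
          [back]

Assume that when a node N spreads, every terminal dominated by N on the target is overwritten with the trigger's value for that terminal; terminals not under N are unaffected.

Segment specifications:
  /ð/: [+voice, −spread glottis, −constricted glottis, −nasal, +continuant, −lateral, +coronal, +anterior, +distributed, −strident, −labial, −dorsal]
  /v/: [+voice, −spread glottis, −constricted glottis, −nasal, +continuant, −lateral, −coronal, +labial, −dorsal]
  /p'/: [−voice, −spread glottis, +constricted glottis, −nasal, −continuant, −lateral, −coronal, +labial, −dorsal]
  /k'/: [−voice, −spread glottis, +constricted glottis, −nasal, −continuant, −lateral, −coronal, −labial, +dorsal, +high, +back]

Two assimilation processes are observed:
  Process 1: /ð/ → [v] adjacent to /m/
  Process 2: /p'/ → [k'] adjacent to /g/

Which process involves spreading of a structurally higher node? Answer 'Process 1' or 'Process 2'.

In Process 1, [labial], [coronal], [anterior], [distributed], [strident] change, so the minimal spreading node is Place at depth 2.
Process 2: the features that change are [labial], [dorsal], [high], [back]; the minimal node is Oral (depth 3).
Place (depth 2) sits above Oral (depth 3), making Process 1 the one with the higher spreading node.

Process 1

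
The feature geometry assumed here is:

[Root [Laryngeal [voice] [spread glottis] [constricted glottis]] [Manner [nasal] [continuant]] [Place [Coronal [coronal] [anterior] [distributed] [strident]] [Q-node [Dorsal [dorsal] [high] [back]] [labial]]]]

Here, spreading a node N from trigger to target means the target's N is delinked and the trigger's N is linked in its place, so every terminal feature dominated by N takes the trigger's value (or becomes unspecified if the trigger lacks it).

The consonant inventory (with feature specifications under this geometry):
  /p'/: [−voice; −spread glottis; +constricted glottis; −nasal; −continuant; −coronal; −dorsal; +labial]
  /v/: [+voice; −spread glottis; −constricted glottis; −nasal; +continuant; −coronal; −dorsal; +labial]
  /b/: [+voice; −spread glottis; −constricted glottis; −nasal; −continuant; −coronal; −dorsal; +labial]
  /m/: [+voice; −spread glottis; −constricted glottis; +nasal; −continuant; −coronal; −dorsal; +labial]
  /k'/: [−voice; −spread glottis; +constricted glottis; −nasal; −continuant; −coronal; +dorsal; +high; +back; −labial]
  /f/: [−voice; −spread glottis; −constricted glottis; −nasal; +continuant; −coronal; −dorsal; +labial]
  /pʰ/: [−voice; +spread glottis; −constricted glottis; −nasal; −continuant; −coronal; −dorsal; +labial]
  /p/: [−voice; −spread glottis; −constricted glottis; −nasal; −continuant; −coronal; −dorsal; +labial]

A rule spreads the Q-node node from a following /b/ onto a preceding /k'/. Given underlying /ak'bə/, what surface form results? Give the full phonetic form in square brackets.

Terminals under Q-node in this geometry: [dorsal], [high], [back], [labial].
After delinking /k'/'s Q-node and linking /b/'s, the affected terminals become [−dorsal], [+labial]; [voice], [spread glottis], [constricted glottis], … (outside Q-node) are retained from /k'/.
The resulting bundle matches /p'/ in the inventory; substituting it for /k'/ gives [ap'bə].

[ap'bə]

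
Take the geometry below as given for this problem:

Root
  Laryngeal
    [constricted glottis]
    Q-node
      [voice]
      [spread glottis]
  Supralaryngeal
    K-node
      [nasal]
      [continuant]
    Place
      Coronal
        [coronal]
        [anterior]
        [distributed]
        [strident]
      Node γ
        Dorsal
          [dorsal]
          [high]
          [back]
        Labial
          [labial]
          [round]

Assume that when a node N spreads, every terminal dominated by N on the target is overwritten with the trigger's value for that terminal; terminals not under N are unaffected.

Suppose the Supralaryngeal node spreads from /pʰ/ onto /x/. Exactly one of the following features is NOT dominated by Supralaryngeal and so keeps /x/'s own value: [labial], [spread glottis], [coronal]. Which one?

[spread glottis]

The terminals dominated by Supralaryngeal are [nasal], [continuant], [coronal], [anterior], [distributed], [strident], [dorsal], [high], [back], [labial], [round].
Of the listed options, [coronal], [labial] are among these and would be overwritten by spreading Supralaryngeal.
[spread glottis] is not within the Supralaryngeal subtree (it hangs from Q-node), so /x/'s [spread glottis] value survives.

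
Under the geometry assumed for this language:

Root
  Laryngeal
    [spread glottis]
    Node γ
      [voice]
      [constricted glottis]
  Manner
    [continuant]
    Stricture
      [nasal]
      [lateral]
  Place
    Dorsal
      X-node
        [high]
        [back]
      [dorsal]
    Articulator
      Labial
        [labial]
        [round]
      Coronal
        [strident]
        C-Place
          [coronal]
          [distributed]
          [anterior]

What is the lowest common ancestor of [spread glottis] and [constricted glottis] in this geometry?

Laryngeal

[spread glottis] is immediately dominated by Laryngeal.
[constricted glottis] is immediately dominated by Node γ.
These paths first converge at Laryngeal; no daughter of Laryngeal dominates all 2 features, so Laryngeal is the minimal constituent.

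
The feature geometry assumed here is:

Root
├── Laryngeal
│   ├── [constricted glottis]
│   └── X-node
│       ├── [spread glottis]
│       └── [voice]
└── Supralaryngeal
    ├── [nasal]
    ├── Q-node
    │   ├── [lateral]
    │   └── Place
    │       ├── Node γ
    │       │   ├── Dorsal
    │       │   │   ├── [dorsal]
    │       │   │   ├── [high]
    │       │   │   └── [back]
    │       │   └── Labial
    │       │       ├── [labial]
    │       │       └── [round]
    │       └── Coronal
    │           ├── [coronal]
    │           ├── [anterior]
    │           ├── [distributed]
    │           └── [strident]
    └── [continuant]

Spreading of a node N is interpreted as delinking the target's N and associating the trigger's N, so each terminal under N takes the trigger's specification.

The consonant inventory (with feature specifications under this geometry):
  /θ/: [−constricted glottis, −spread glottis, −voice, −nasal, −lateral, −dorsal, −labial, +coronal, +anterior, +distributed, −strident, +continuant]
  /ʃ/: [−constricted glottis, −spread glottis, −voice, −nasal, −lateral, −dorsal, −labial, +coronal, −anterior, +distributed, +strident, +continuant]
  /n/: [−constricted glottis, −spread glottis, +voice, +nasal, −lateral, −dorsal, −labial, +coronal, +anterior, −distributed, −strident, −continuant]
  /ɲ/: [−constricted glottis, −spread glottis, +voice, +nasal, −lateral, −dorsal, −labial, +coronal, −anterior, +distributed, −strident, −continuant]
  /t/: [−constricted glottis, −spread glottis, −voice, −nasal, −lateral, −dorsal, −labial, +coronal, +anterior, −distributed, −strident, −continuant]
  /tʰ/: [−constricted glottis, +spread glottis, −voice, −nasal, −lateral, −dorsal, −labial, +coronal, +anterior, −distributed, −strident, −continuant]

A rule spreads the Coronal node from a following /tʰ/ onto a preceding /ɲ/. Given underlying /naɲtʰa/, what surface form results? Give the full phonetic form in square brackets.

[nantʰa]

The Coronal node dominates the terminals [coronal], [anterior], [distributed], [strident].
After delinking /ɲ/'s Coronal and linking /tʰ/'s, the affected terminals become [+coronal], [+anterior], [−distributed], [−strident]; [constricted glottis], [spread glottis], [voice], … (outside Coronal) are retained from /ɲ/.
This feature bundle is that of [n], so /naɲtʰa/ surfaces as [nantʰa].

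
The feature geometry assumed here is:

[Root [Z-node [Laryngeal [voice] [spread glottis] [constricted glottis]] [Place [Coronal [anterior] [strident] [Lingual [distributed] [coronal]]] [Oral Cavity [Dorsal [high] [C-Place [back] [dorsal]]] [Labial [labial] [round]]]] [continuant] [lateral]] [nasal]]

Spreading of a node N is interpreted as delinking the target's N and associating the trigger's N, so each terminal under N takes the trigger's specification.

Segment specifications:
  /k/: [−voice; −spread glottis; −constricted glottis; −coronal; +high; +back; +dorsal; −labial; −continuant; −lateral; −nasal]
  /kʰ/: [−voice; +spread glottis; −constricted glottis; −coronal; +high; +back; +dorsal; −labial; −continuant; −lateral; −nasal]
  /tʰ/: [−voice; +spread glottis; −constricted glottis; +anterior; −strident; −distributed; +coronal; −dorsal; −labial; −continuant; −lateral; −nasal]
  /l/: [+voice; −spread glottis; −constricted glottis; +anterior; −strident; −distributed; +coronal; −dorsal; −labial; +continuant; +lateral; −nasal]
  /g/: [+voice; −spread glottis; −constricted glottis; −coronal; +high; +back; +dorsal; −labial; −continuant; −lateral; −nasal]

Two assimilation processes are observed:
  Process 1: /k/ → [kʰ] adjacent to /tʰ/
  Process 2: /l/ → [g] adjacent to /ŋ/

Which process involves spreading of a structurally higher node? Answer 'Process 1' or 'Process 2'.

Process 1: the feature that changes is [spread glottis]; the minimal node is [spread glottis] (depth 3).
Process 2: the features that change are [continuant], [lateral], [coronal], [anterior], [distributed], [strident], [dorsal], [high], [back]; the minimal node is Z-node (depth 1).
Depth 1 < depth 3; Process 2 involves the structurally higher constituent Z-node.

Process 2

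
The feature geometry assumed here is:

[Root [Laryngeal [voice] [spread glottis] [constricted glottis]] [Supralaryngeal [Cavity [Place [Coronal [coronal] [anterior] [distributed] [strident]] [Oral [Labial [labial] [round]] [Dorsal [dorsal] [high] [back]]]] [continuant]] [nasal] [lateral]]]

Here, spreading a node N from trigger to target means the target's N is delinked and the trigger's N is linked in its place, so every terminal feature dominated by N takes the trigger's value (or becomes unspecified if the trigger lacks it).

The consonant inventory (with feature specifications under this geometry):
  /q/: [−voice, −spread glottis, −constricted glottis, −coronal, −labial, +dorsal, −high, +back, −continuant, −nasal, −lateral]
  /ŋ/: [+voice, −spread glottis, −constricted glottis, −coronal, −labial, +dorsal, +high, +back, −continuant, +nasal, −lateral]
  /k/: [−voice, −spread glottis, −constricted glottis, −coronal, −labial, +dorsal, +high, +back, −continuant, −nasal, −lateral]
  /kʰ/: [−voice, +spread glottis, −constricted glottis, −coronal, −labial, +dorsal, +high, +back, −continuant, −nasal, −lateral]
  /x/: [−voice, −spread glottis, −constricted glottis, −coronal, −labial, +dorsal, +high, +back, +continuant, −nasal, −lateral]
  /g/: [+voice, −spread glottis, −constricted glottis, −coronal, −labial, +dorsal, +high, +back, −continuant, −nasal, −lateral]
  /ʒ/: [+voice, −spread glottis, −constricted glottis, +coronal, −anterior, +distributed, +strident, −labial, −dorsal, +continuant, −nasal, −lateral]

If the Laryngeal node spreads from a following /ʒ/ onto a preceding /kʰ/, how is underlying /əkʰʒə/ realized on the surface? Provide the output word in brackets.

Laryngeal immediately or transitively dominates [voice], [spread glottis], [constricted glottis].
The target acquires /ʒ/'s values for everything under Laryngeal — [+voice], [−spread glottis], [−constricted glottis] — while keeping its own [coronal], [labial], [dorsal], ….
This feature bundle is that of [g], so /əkʰʒə/ surfaces as [əgʒə].

[əgʒə]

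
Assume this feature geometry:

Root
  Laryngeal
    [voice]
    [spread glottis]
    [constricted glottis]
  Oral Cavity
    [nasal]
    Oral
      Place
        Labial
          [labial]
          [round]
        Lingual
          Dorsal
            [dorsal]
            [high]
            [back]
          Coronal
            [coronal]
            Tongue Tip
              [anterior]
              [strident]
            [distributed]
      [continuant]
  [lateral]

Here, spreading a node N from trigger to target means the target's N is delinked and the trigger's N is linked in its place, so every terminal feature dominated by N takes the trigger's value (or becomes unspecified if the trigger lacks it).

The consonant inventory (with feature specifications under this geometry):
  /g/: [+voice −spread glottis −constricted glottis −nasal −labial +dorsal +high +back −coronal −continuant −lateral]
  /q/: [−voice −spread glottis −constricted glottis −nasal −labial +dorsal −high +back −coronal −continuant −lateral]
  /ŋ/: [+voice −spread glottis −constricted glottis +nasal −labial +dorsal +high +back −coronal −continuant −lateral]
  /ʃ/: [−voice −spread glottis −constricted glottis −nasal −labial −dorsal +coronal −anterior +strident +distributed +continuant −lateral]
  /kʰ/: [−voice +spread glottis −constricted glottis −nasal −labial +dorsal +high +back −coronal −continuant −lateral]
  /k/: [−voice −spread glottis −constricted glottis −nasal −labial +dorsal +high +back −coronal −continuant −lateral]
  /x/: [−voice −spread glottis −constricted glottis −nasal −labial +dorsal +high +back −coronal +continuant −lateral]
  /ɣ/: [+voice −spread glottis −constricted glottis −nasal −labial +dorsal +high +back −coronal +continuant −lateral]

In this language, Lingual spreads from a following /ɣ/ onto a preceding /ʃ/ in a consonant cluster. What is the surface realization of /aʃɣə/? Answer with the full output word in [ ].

Terminals under Lingual in this geometry: [dorsal], [high], [back], [coronal], [anterior], [strident], [distributed].
The target acquires /ɣ/'s values for everything under Lingual — [+dorsal], [+high], [+back], [−coronal] — while keeping its own [voice], [spread glottis], [constricted glottis], ….
The resulting bundle matches /x/ in the inventory; substituting it for /ʃ/ gives [axɣə].

[axɣə]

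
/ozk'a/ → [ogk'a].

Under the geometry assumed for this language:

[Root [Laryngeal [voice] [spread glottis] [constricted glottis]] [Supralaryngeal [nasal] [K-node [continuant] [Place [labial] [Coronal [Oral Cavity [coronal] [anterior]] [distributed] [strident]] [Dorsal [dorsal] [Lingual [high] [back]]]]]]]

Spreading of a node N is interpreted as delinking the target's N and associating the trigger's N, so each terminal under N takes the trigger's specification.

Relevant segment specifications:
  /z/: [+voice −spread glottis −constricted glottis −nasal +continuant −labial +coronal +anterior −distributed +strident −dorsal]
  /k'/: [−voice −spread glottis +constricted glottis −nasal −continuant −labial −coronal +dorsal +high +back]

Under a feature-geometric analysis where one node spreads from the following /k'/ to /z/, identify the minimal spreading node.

K-node

Comparing /z/ with its surface form [g], the features that change are [continuant], [coronal], [anterior], [distributed], [strident], [dorsal], [high], [back].
The smallest constituent containing every changed terminal is K-node — each of its daughters lacks at least one of the affected features.
Spreading K-node from /k'/ overwrites each of those terminals with /k'/'s values, yielding exactly [g].
[voice], [constricted glottis] stay as in /z/ although /k'/ differs there, so no node dominating them spread; among the remaining candidates K-node is the lowest that derives the output.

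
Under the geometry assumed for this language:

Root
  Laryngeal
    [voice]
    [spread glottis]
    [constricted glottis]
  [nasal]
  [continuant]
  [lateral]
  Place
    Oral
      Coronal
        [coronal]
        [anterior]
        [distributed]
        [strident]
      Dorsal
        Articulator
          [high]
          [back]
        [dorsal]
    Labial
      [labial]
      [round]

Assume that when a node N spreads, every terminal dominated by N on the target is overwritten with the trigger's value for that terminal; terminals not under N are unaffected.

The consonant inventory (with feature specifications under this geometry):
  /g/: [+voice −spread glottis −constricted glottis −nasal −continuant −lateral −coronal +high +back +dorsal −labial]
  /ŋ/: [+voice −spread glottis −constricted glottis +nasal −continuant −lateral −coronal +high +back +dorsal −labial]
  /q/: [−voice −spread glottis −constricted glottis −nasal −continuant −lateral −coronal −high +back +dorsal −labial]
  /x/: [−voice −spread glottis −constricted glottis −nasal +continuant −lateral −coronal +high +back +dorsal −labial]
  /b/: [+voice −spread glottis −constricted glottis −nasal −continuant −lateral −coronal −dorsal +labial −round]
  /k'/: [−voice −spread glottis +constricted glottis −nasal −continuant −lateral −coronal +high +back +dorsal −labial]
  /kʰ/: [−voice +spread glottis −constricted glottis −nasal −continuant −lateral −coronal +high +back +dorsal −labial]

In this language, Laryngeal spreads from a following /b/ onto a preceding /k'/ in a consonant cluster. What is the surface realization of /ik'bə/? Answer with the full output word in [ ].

Terminals under Laryngeal in this geometry: [voice], [spread glottis], [constricted glottis].
Spreading Laryngeal from /b/ onto /k'/ replaces those values with /b/'s: [+voice], [−spread glottis], [−constricted glottis]. Features outside Laryngeal ([nasal], [continuant], [lateral], …) stay as in /k'/.
The resulting bundle matches /g/ in the inventory; substituting it for /k'/ gives [igbə].

[igbə]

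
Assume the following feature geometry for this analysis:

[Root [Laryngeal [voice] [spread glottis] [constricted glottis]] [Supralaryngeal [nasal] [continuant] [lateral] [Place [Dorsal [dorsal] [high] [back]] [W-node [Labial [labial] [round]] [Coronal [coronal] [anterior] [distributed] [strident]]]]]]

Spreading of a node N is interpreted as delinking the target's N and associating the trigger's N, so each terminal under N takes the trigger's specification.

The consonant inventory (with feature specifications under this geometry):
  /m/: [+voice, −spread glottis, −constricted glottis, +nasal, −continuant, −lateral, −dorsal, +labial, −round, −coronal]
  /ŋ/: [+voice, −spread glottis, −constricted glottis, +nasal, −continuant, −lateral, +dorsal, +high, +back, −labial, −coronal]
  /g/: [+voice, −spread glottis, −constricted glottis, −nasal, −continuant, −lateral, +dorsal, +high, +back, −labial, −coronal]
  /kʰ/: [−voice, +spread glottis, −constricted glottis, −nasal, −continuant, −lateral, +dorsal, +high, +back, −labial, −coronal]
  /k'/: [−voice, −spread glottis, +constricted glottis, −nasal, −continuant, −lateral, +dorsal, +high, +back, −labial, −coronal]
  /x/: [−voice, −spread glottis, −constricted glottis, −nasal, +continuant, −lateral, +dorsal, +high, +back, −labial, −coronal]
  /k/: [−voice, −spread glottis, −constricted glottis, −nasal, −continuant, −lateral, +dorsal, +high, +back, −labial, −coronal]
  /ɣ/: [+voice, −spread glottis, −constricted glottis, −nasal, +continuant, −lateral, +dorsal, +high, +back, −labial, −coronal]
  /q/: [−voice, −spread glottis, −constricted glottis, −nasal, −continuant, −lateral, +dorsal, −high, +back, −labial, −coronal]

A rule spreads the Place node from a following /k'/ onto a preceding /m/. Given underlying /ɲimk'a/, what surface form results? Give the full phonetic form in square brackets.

Place immediately or transitively dominates [dorsal], [high], [back], [labial], [round], [coronal], [anterior], [distributed], [strident].
Spreading Place from /k'/ onto /m/ replaces those values with /k'/'s: [+dorsal], [+high], [+back], [−labial], [−coronal]. Features outside Place ([voice], [spread glottis], [constricted glottis], …) stay as in /m/.
This feature bundle is that of [ŋ], so /ɲimk'a/ surfaces as [ɲiŋk'a].

[ɲiŋk'a]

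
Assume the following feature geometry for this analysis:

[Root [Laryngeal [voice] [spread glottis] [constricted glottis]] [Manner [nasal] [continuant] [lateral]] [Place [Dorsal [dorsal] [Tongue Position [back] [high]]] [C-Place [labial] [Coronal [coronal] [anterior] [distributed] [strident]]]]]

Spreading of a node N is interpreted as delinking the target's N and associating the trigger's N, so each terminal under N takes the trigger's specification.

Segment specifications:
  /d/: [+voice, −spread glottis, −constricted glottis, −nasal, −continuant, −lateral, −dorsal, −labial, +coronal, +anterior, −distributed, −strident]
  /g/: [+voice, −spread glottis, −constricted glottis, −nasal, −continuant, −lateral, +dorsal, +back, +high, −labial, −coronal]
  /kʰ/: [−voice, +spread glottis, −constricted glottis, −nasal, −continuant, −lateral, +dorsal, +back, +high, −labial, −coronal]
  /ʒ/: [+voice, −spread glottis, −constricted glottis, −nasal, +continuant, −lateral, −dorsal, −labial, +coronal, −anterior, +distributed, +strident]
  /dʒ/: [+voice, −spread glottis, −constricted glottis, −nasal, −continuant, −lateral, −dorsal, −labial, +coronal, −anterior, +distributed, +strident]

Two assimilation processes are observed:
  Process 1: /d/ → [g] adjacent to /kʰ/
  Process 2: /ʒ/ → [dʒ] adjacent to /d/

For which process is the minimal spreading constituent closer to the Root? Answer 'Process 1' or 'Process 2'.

In Process 1, [coronal], [anterior], [distributed], [strident], [dorsal], [high], [back] change, so the minimal spreading node is Place at depth 1.
Process 2: the feature that changes is [continuant]; the minimal node is [continuant] (depth 2).
Depth 1 < depth 2; Process 1 involves the structurally higher constituent Place.

Process 1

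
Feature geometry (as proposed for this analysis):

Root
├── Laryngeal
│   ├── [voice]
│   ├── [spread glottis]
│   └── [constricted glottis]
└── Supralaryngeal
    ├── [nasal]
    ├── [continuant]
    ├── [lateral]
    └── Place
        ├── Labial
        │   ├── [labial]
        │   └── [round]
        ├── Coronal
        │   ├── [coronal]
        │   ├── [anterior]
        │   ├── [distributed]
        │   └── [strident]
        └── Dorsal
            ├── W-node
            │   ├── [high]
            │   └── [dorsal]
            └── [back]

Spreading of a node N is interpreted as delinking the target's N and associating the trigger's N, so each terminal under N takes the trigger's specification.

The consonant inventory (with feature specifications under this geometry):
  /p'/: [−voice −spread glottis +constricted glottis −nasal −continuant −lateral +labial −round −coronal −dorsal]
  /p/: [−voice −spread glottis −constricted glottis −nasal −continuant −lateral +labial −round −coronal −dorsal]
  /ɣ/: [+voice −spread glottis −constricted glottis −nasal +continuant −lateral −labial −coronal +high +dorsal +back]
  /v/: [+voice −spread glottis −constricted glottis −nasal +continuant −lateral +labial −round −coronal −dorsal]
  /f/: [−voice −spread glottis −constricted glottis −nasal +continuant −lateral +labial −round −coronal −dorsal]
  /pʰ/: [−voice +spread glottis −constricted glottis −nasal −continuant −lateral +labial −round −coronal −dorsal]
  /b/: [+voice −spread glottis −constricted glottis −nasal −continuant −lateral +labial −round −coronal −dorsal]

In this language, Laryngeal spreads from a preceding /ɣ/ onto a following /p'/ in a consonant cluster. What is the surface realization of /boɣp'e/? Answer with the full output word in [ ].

[boɣbe]

The Laryngeal node dominates the terminals [voice], [spread glottis], [constricted glottis].
Spreading Laryngeal from /ɣ/ onto /p'/ replaces those values with /ɣ/'s: [+voice], [−spread glottis], [−constricted glottis]. Features outside Laryngeal ([nasal], [continuant], [lateral], …) stay as in /p'/.
The resulting bundle matches /b/ in the inventory; substituting it for /p'/ gives [boɣbe].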